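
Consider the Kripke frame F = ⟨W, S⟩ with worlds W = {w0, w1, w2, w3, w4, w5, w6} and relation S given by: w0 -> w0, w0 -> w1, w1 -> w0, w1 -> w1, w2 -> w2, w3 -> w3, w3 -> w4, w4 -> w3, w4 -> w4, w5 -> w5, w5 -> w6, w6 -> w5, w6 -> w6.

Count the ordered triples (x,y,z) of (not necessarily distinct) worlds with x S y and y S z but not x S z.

0

S is transitive; there are no such tuples.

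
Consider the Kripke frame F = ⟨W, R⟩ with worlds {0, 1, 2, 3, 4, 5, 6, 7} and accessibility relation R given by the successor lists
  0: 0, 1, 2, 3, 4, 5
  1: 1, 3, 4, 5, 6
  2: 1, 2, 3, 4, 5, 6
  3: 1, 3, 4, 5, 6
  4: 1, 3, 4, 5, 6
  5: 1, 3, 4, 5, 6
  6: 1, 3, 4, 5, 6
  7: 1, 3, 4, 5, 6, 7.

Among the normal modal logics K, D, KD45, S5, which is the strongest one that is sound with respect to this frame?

Serial (axiom D): yes — every world has a successor (e.g. 0 R 0).
Euclidean (axiom 5): no — 0 R 1 and 0 R 2, but not 1 R 2.
Transitive (axiom 4): no — 0 R 1 and 1 R 6, but not 0 R 6.
Reflexive (axiom T): yes — every world is R-related to itself.
So F validates K, D; KD45 would additionally require R to be Euclidean and transitive. The strongest is D.

D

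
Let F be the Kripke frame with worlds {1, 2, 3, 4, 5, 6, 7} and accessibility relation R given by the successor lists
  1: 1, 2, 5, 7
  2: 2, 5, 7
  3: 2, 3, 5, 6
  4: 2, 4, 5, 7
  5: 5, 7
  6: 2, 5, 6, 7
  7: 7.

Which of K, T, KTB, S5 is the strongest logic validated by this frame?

Reflexive (axiom T): yes — every world is R-related to itself.
Symmetric (axiom B): no — 1 R 2 but not 2 R 1.
Euclidean (axiom 5): no — 1 R 5 and 1 R 2, but not 5 R 2.
So F validates K, T; KTB would additionally require R to be symmetric. The strongest is T.

T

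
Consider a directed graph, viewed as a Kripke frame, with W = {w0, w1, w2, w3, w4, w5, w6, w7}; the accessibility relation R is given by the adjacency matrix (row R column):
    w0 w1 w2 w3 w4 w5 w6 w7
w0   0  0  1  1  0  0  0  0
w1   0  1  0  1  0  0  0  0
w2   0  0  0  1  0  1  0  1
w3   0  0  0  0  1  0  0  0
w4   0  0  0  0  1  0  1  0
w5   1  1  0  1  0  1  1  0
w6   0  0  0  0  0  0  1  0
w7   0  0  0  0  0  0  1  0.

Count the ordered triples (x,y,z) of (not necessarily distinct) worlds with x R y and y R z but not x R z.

Enumerating: (w0,w2,w5), (w0,w2,w7), (w0,w3,w4), (w1,w3,w4), (w2,w3,w4), (w2,w5,w0), (w2,w5,w1), (w2,w5,w6), (w2,w7,w6), (w3,w4,w6), (w5,w0,w2), (w5,w3,w4).

12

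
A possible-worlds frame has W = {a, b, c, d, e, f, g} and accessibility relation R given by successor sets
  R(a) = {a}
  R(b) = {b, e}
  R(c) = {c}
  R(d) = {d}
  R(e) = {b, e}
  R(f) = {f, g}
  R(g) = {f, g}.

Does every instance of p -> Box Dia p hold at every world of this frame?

Yes

By correspondence theory, B is valid on a frame iff R is symmetric.
Symmetric: yes — every pair in R has its reverse in R.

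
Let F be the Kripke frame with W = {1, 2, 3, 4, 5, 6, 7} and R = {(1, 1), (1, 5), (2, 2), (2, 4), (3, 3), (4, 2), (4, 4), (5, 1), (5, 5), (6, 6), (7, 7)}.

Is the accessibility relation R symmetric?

Symmetric: yes — every pair in R has its reverse in R.

Yes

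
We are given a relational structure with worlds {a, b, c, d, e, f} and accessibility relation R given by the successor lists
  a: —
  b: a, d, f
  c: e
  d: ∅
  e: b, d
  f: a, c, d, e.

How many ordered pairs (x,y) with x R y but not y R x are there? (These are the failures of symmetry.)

10

Enumerating: (b,a), (b,d), (b,f), (c,e), (e,b), (e,d), (f,a), (f,c), (f,d), (f,e).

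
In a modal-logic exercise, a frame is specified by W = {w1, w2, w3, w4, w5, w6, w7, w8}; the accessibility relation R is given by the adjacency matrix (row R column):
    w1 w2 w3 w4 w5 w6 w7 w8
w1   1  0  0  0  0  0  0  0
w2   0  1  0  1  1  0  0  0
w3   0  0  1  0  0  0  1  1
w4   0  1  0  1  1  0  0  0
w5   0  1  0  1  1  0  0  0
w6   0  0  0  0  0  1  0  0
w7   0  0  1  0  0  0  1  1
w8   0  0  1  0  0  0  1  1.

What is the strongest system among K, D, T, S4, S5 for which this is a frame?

Serial (axiom D): yes — every world has a successor (e.g. w1 R w1).
Reflexive (axiom T): yes — every world is R-related to itself.
Transitive (axiom 4): yes — every two-step R-path is closed by a direct edge.
Euclidean (axiom 5): yes — any two successors of a common world are R-related.
So F validates K, D, T, S4, S5. The strongest is S5.

S5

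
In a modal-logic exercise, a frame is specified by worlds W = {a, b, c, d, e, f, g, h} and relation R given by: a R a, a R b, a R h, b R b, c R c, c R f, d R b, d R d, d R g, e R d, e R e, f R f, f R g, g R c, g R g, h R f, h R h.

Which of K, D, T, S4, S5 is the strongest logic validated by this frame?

Serial (axiom D): yes — every world has a successor (e.g. a R a).
Reflexive (axiom T): yes — every world is R-related to itself.
Transitive (axiom 4): no — a R h and h R f, but not a R f.
Euclidean (axiom 5): no — a R b and a R h, but not b R h.
So F validates K, D, T; S4 would additionally require R to be transitive. The strongest is T.

T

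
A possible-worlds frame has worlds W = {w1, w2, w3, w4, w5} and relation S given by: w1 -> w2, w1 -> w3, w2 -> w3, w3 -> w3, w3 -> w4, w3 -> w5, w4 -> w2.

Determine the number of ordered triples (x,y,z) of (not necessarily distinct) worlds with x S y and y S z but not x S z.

6

Enumerating: (w1,w3,w4), (w1,w3,w5), (w2,w3,w4), (w2,w3,w5), (w3,w4,w2), (w4,w2,w3).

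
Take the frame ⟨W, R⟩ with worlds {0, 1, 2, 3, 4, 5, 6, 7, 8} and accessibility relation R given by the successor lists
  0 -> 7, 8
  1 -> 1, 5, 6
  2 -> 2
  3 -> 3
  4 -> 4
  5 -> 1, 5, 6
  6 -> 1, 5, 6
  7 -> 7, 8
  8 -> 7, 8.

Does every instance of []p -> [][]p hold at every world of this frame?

By correspondence theory, 4 is valid on a frame iff R is transitive.
Transitive: yes — every two-step R-path is closed by a direct edge.

Yes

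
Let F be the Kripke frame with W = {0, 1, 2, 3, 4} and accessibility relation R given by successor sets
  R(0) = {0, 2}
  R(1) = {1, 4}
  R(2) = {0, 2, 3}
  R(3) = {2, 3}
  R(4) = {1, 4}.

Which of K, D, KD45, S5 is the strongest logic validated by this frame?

Serial (axiom D): yes — every world has a successor (e.g. 0 R 0).
Euclidean (axiom 5): no — 2 R 0 and 2 R 3, but not 0 R 3.
Transitive (axiom 4): no — 0 R 2 and 2 R 3, but not 0 R 3.
Reflexive (axiom T): yes — every world is R-related to itself.
So F validates K, D; KD45 would additionally require R to be Euclidean and transitive. The strongest is D.

D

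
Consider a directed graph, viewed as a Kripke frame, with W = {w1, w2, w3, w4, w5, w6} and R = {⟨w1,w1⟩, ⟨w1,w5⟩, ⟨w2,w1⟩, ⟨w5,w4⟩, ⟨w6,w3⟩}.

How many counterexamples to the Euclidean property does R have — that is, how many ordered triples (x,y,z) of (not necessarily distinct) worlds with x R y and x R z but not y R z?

4

Enumerating: (w1,w5,w1), (w1,w5,w5), (w5,w4,w4), (w6,w3,w3).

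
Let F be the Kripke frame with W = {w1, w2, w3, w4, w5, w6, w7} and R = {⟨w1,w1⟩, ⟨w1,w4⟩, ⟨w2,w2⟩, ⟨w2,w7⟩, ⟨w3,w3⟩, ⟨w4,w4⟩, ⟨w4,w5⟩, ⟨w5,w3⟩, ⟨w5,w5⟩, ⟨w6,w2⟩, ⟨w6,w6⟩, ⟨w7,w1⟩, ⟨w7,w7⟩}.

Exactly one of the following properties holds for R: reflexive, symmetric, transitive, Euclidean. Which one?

Reflexive: yes — every world is R-related to itself.
Symmetric: no — w1 R w4 but not w4 R w1.
Transitive: no — w1 R w4 and w4 R w5, but not w1 R w5.
Euclidean: no — w1 R w4 and w1 R w1, but not w4 R w1.
Only reflexive holds.

reflexive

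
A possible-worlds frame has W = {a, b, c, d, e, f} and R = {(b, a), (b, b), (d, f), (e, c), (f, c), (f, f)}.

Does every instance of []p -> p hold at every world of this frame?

Axiom T corresponds to the accessibility relation being reflexive.
Reflexive: no — a is not related to itself.

No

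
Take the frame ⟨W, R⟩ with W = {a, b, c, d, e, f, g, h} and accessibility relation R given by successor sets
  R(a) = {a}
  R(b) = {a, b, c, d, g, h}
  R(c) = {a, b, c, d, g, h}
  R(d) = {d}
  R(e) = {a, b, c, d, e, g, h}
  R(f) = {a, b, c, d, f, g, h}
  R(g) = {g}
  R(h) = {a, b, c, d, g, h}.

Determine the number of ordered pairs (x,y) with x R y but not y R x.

Enumerating: (b,a), (b,d), (b,g), (c,a), (c,d), (c,g), (e,a), (e,b), (e,c), (e,d), (e,g), (e,h), … and 9 more.
Total: 21.

21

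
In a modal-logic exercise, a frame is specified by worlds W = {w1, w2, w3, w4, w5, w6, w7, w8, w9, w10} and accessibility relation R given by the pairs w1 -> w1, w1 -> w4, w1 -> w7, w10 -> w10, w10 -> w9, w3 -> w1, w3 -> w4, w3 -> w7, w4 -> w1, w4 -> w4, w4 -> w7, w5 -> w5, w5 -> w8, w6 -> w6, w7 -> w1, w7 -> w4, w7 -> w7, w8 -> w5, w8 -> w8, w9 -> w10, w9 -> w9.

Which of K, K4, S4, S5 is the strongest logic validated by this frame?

Transitive (axiom 4): yes — every two-step R-path is closed by a direct edge.
Reflexive (axiom T): no — w2 is not related to itself.
Euclidean (axiom 5): yes — any two successors of a common world are R-related.
So F validates K, K4; S4 would additionally require R to be reflexive. The strongest is K4.

K4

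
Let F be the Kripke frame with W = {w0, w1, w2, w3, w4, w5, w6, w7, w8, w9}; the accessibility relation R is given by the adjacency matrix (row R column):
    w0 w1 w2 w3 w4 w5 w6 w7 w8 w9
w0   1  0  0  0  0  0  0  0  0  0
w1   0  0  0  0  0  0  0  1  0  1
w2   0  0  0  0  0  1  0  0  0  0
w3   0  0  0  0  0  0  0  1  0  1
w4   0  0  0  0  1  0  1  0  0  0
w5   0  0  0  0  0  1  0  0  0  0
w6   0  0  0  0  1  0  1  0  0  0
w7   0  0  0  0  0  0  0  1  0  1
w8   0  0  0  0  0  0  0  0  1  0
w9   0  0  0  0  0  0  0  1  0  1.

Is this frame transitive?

Transitive: yes — every two-step R-path is closed by a direct edge.

Yes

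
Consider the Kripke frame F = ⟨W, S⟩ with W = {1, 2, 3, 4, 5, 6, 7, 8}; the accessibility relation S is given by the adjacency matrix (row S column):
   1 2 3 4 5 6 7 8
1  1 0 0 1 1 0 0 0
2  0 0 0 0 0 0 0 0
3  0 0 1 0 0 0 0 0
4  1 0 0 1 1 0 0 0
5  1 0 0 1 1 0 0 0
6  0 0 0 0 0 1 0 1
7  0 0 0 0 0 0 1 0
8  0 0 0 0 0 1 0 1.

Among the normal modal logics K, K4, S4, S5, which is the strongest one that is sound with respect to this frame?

Transitive (axiom 4): yes — every two-step S-path is closed by a direct edge.
Reflexive (axiom T): no — 2 is not related to itself.
Euclidean (axiom 5): yes — any two successors of a common world are S-related.
So F validates K, K4; S4 would additionally require S to be reflexive. The strongest is K4.

K4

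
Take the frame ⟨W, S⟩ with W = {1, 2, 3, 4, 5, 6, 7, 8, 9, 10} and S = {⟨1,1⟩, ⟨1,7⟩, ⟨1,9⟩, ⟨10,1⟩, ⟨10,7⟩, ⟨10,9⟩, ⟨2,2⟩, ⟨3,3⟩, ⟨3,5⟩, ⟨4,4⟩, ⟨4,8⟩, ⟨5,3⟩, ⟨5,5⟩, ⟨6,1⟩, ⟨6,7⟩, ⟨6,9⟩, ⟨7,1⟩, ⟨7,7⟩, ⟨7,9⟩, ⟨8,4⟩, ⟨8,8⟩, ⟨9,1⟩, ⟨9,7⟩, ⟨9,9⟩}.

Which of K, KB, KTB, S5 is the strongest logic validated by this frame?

K

Symmetric (axiom B): no — 10 S 1 but not 1 S 10.
Reflexive (axiom T): no — 6 is not related to itself.
Euclidean (axiom 5): yes — any two successors of a common world are S-related.
So F validates K; KB would additionally require S to be symmetric. The strongest is K.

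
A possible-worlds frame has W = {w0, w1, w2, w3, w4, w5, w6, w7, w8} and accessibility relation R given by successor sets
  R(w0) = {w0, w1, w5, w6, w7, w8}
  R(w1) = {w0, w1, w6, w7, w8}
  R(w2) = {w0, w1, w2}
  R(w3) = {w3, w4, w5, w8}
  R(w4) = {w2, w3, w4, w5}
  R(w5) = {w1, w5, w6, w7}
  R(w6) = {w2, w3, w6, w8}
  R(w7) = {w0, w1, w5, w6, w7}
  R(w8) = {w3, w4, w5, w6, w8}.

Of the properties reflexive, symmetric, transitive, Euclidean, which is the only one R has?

Reflexive: yes — every world is R-related to itself.
Symmetric: no — w0 R w5 but not w5 R w0.
Transitive: no — w0 R w6 and w6 R w2, but not w0 R w2.
Euclidean: no — w0 R w1 and w0 R w5, but not w1 R w5.
Only reflexive holds.

reflexive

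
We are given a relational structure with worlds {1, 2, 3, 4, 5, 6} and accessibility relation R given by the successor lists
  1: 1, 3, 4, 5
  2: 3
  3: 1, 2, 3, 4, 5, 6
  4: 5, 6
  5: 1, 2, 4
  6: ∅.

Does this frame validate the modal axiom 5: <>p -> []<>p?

By correspondence theory, 5 is valid on a frame iff R is Euclidean.
Euclidean: no — 1 R 4 and 1 R 3, but not 4 R 3.

No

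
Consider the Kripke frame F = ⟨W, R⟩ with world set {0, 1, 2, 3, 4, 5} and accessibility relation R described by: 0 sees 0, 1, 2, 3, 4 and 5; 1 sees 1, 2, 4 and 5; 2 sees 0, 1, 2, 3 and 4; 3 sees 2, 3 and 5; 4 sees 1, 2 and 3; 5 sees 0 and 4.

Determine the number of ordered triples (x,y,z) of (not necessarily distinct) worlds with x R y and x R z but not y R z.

34

Enumerating: (0,1,0), (0,1,3), (0,2,5), (0,3,0), (0,3,1), (0,3,4), (0,4,0), (0,4,4), (0,4,5), (0,5,1), (0,5,2), (0,5,3), … and 22 more.
Total: 34.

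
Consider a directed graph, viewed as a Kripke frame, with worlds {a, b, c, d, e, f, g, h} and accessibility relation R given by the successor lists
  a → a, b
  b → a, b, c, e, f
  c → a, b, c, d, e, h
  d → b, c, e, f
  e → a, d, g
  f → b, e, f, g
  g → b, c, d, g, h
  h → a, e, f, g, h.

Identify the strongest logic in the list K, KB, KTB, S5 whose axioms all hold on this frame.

K

Symmetric (axiom B): no — b R e but not e R b.
Reflexive (axiom T): no — d is not related to itself.
Euclidean (axiom 5): no — b R a and b R c, but not a R c.
So F validates K; KB would additionally require R to be symmetric. The strongest is K.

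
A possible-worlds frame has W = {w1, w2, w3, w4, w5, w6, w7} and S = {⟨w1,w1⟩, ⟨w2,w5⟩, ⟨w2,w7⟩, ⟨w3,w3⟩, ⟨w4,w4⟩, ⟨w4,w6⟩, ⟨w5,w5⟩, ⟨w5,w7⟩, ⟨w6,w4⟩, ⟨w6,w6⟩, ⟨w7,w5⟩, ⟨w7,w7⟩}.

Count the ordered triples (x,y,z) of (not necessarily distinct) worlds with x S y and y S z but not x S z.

0

S is transitive; there are no such tuples.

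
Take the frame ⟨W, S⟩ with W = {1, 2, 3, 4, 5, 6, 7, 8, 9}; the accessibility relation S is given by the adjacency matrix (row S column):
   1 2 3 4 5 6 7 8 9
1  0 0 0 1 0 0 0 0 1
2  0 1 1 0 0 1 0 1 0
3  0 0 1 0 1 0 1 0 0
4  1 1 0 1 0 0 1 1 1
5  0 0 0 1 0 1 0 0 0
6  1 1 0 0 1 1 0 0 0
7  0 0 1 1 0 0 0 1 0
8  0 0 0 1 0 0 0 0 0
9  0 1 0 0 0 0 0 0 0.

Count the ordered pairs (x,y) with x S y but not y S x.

Enumerating: (1,9), (2,3), (2,8), (3,5), (4,2), (4,9), (5,4), (6,1), (7,8), (9,2).

10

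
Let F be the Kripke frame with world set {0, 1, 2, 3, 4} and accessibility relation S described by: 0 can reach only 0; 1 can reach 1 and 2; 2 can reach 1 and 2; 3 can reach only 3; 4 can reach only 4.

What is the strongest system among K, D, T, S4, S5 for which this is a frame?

S5

Serial (axiom D): yes — every world has a successor (e.g. 0 S 0).
Reflexive (axiom T): yes — every world is S-related to itself.
Transitive (axiom 4): yes — every two-step S-path is closed by a direct edge.
Euclidean (axiom 5): yes — any two successors of a common world are S-related.
So F validates K, D, T, S4, S5. The strongest is S5.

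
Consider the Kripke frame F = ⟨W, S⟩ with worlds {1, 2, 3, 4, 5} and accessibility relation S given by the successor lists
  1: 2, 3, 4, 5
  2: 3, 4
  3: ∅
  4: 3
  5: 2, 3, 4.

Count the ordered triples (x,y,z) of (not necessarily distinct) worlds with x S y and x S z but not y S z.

20

Enumerating: (1,2,2), (1,2,5), (1,3,2), (1,3,3), (1,3,4), (1,3,5), (1,4,2), (1,4,4), (1,4,5), (1,5,5), (2,3,3), (2,3,4), … and 8 more.
Total: 20.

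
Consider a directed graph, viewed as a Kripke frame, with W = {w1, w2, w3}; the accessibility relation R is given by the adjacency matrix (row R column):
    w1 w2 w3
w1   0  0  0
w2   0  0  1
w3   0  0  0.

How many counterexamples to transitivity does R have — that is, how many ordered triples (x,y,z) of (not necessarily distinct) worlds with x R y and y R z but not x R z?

0

R is transitive; there are no such tuples.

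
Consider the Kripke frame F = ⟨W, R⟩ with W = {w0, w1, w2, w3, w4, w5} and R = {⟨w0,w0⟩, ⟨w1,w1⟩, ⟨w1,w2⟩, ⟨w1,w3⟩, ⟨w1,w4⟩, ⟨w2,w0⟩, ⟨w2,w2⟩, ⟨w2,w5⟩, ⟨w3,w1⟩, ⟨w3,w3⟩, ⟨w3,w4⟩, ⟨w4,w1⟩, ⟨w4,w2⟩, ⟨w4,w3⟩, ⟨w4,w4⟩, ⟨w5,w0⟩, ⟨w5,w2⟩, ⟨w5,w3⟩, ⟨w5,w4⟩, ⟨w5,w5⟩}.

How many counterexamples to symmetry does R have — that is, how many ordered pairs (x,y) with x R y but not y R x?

Enumerating: (w1,w2), (w2,w0), (w4,w2), (w5,w0), (w5,w3), (w5,w4).

6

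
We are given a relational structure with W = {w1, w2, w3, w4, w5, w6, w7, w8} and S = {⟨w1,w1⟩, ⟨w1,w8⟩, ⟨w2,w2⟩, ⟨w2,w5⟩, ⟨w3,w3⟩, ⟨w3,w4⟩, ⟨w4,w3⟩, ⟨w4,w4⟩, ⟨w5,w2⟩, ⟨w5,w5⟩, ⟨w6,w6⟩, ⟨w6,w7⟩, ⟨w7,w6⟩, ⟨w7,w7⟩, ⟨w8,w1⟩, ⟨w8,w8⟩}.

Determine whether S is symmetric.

Symmetric: yes — every pair in S has its reverse in S.

Yes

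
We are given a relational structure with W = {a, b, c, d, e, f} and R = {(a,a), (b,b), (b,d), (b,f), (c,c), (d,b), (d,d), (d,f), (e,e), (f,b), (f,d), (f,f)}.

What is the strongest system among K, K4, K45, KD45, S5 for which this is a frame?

Transitive (axiom 4): yes — every two-step R-path is closed by a direct edge.
Euclidean (axiom 5): yes — any two successors of a common world are R-related.
Serial (axiom D): yes — every world has a successor (e.g. a R a).
Reflexive (axiom T): yes — every world is R-related to itself.
So F validates K, K4, K45, KD45, S5. The strongest is S5.

S5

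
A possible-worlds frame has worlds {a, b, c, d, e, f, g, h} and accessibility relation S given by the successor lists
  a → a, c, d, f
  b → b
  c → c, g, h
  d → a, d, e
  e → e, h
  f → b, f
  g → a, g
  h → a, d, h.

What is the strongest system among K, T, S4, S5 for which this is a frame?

T

Reflexive (axiom T): yes — every world is S-related to itself.
Transitive (axiom 4): no — a S c and c S g, but not a S g.
Euclidean (axiom 5): no — a S c and a S d, but not c S d.
So F validates K, T; S4 would additionally require S to be transitive. The strongest is T.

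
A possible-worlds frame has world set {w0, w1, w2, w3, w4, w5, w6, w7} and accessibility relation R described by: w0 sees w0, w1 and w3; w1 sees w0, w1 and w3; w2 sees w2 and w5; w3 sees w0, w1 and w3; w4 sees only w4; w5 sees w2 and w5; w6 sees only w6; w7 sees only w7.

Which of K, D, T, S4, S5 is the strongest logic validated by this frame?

S5

Serial (axiom D): yes — every world has a successor (e.g. w0 R w0).
Reflexive (axiom T): yes — every world is R-related to itself.
Transitive (axiom 4): yes — every two-step R-path is closed by a direct edge.
Euclidean (axiom 5): yes — any two successors of a common world are R-related.
So F validates K, D, T, S4, S5. The strongest is S5.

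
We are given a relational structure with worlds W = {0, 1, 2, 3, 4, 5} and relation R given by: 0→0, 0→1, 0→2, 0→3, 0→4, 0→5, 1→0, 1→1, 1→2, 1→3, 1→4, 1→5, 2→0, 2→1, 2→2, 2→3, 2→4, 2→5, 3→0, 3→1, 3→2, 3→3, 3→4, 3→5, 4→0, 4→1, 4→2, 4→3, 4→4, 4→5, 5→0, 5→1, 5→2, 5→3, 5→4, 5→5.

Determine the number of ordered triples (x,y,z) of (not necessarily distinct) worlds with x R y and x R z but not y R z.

R is Euclidean; there are no such tuples.

0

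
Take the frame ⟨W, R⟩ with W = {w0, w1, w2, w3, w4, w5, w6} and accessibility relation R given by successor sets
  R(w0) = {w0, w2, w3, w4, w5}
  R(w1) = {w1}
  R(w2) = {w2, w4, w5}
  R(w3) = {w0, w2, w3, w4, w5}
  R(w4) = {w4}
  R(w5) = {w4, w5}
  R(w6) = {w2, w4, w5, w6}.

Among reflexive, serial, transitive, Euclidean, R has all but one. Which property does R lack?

Euclidean

Reflexive: yes — every world is R-related to itself.
Serial: yes — every world has a successor (e.g. w0 R w0).
Transitive: yes — every two-step R-path is closed by a direct edge.
Euclidean: no — w0 R w2 and w0 R w3, but not w2 R w3.
Only Euclidean fails.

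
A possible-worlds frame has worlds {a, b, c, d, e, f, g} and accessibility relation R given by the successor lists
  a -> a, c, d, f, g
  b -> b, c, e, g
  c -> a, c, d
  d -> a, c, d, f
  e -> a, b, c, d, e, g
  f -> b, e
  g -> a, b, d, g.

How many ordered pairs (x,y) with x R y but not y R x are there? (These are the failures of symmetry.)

Enumerating: (a,f), (b,c), (d,f), (e,a), (e,c), (e,d), (e,g), (f,b), (f,e), (g,d).

10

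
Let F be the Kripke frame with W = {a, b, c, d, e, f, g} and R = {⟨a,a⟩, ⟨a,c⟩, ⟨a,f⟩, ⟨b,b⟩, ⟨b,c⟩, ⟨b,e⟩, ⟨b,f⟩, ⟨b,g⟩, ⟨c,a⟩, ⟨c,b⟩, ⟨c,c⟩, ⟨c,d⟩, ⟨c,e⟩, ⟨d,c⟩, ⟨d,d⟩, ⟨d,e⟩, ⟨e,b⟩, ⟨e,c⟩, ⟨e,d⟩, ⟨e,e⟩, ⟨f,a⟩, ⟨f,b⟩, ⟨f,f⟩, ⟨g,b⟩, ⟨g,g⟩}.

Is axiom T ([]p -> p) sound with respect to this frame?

Yes

By correspondence theory, T is valid on a frame iff R is reflexive.
Reflexive: yes — every world is R-related to itself.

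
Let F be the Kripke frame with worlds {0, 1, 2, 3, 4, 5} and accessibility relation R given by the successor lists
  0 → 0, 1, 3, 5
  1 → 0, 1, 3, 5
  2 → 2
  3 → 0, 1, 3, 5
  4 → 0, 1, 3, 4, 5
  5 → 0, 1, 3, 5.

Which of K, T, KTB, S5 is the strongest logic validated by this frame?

T

Reflexive (axiom T): yes — every world is R-related to itself.
Symmetric (axiom B): no — 4 R 0 but not 0 R 4.
Euclidean (axiom 5): no — 4 R 0 and 4 R 4, but not 0 R 4.
So F validates K, T; KTB would additionally require R to be symmetric. The strongest is T.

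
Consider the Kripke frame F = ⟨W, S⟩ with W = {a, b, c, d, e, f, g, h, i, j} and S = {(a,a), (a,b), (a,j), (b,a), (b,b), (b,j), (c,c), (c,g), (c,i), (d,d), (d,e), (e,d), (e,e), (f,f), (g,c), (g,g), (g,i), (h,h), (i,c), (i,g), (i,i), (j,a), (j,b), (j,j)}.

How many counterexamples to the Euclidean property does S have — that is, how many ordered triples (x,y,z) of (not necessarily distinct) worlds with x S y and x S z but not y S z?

0

S is Euclidean; there are no such tuples.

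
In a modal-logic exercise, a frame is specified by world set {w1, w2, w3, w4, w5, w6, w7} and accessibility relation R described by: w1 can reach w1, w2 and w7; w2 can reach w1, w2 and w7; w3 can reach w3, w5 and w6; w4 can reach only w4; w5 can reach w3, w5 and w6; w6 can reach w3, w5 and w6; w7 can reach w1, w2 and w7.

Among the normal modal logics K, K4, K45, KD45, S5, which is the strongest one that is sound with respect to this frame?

S5

Transitive (axiom 4): yes — every two-step R-path is closed by a direct edge.
Euclidean (axiom 5): yes — any two successors of a common world are R-related.
Serial (axiom D): yes — every world has a successor (e.g. w1 R w1).
Reflexive (axiom T): yes — every world is R-related to itself.
So F validates K, K4, K45, KD45, S5. The strongest is S5.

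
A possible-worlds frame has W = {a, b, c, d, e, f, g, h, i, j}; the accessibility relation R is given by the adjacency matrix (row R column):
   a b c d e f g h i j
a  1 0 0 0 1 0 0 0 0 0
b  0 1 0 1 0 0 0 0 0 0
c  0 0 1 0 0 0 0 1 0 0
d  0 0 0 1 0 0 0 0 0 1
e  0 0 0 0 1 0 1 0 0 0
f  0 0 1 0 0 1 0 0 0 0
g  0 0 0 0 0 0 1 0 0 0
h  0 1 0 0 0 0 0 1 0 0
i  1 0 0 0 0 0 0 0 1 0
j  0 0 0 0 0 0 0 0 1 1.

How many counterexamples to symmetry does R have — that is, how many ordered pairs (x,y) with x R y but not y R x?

Enumerating: (a,e), (b,d), (c,h), (d,j), (e,g), (f,c), (h,b), (i,a), (j,i).

9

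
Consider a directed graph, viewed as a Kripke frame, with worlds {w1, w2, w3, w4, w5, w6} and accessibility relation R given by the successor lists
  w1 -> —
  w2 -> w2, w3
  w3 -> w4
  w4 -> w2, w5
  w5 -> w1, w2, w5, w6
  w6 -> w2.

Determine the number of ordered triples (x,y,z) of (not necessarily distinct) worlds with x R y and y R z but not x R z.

Enumerating: (w2,w3,w4), (w3,w4,w2), (w3,w4,w5), (w4,w2,w3), (w4,w5,w1), (w4,w5,w6), (w5,w2,w3), (w6,w2,w3).

8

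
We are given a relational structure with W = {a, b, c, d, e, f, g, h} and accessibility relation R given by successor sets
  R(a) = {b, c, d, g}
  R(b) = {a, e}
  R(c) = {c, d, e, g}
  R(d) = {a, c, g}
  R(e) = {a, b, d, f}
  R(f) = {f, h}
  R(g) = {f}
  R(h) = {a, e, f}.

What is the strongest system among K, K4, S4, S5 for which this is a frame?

K

Transitive (axiom 4): no — a R b and b R e, but not a R e.
Reflexive (axiom T): no — a is not related to itself.
Euclidean (axiom 5): no — a R b and a R c, but not b R c.
So F validates K; K4 would additionally require R to be transitive. The strongest is K.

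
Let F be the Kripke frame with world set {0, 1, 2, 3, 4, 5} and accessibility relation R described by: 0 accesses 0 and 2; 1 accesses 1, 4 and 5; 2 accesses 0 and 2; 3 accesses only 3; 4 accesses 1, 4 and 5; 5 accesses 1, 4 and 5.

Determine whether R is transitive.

Yes

Transitive: yes — every two-step R-path is closed by a direct edge.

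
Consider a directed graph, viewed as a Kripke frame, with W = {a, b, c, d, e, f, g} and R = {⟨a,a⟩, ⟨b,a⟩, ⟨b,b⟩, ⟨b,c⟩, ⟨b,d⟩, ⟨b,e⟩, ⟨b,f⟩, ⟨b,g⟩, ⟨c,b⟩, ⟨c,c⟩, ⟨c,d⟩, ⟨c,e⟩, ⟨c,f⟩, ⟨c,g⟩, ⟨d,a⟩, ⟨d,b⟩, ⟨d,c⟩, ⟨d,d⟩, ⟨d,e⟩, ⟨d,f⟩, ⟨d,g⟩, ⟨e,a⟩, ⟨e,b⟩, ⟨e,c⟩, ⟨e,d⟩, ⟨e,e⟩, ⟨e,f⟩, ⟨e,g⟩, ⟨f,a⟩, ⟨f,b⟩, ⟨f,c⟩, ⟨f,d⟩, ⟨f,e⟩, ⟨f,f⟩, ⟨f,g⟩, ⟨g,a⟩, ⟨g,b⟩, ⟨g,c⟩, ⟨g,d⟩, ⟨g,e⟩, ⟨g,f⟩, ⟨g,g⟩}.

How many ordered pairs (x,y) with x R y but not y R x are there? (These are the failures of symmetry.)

Enumerating: (b,a), (d,a), (e,a), (f,a), (g,a).

5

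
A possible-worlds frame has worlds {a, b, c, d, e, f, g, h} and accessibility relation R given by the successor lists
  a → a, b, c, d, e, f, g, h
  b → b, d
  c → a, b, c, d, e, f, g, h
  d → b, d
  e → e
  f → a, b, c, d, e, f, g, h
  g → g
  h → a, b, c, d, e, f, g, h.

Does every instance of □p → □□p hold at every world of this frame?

Axiom 4 corresponds to the accessibility relation being transitive.
Transitive: yes — every two-step R-path is closed by a direct edge.

Yes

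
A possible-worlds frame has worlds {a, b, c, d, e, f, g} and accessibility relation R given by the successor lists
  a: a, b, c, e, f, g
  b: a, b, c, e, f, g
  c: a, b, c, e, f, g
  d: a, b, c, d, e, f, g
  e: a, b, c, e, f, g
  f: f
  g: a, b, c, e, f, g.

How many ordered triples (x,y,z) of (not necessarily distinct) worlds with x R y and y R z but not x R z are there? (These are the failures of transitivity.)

0

R is transitive; there are no such tuples.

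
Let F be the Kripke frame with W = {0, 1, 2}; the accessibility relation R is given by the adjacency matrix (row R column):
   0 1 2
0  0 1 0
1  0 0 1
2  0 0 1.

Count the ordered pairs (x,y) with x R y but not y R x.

Enumerating: (0,1), (1,2).

2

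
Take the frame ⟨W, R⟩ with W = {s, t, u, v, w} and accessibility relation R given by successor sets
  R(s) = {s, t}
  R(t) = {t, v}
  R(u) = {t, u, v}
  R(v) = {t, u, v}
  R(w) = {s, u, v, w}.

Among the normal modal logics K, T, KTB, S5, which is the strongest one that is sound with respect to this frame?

Reflexive (axiom T): yes — every world is R-related to itself.
Symmetric (axiom B): no — s R t but not t R s.
Euclidean (axiom 5): no — v R t and v R u, but not t R u.
So F validates K, T; KTB would additionally require R to be symmetric. The strongest is T.

T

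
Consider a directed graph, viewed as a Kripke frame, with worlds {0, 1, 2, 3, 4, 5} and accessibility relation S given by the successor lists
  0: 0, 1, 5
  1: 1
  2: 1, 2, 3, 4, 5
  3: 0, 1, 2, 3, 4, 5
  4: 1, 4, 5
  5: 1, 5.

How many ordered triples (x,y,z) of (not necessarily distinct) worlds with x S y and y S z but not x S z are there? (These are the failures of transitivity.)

Enumerating: (2,3,0).

1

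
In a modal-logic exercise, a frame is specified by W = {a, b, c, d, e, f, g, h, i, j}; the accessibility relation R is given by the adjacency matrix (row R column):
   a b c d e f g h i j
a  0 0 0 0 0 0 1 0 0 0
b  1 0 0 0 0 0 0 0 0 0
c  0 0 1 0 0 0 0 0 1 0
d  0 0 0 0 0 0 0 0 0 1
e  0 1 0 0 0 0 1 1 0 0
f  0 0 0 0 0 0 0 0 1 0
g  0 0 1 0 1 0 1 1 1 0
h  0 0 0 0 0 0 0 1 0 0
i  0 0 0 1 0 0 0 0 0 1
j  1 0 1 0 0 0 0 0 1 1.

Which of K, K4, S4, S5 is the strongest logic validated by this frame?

K

Transitive (axiom 4): no — a R g and g R c, but not a R c.
Reflexive (axiom T): no — a is not related to itself.
Euclidean (axiom 5): no — e R b and e R g, but not b R g.
So F validates K; K4 would additionally require R to be transitive. The strongest is K.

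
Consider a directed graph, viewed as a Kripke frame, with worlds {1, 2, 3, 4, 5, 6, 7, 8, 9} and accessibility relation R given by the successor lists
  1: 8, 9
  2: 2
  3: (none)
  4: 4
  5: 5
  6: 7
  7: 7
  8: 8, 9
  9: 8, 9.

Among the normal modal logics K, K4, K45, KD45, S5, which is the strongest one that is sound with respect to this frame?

Transitive (axiom 4): yes — every two-step R-path is closed by a direct edge.
Euclidean (axiom 5): yes — any two successors of a common world are R-related.
Serial (axiom D): no — 3 has no R-successor.
Reflexive (axiom T): no — 1 is not related to itself.
So F validates K, K4, K45; KD45 would additionally require R to be serial. The strongest is K45.

K45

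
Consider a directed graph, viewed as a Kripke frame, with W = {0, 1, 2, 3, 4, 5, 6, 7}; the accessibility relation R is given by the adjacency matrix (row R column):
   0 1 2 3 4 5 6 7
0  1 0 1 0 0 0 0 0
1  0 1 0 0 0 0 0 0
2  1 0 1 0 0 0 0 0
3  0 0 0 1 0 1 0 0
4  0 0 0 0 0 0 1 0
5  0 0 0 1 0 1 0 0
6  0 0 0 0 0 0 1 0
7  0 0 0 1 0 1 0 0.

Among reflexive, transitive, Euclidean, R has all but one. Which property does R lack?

reflexive

Reflexive: no — 4 is not related to itself.
Transitive: yes — every two-step R-path is closed by a direct edge.
Euclidean: yes — any two successors of a common world are R-related.
Only reflexive fails.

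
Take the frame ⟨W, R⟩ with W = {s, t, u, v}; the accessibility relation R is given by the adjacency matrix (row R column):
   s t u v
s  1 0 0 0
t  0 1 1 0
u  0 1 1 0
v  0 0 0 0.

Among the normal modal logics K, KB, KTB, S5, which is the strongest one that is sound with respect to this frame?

KB

Symmetric (axiom B): yes — every pair in R has its reverse in R.
Reflexive (axiom T): no — v is not related to itself.
Euclidean (axiom 5): yes — any two successors of a common world are R-related.
So F validates K, KB; KTB would additionally require R to be reflexive. The strongest is KB.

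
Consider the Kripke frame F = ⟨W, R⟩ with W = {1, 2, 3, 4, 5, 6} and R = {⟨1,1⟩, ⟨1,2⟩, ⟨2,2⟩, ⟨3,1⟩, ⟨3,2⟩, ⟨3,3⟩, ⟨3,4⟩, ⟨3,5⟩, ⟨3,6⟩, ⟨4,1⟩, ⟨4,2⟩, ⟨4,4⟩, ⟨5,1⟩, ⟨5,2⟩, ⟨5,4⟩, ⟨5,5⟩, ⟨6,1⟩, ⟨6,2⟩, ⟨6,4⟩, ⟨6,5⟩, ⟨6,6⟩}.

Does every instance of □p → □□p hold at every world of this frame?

Yes

Axiom 4 corresponds to the accessibility relation being transitive.
Transitive: yes — every two-step R-path is closed by a direct edge.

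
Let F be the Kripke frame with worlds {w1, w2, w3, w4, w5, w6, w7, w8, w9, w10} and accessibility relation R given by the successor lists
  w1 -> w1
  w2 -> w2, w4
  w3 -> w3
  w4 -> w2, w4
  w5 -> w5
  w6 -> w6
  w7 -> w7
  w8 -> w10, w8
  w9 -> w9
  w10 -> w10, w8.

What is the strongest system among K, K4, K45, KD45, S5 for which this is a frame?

S5

Transitive (axiom 4): yes — every two-step R-path is closed by a direct edge.
Euclidean (axiom 5): yes — any two successors of a common world are R-related.
Serial (axiom D): yes — every world has a successor (e.g. w1 R w1).
Reflexive (axiom T): yes — every world is R-related to itself.
So F validates K, K4, K45, KD45, S5. The strongest is S5.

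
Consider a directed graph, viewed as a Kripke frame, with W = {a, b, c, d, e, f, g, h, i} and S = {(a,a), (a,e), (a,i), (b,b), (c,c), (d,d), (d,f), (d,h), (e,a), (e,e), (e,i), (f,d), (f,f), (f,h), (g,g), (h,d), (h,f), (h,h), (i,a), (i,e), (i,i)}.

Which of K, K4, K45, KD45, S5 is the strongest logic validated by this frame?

S5

Transitive (axiom 4): yes — every two-step S-path is closed by a direct edge.
Euclidean (axiom 5): yes — any two successors of a common world are S-related.
Serial (axiom D): yes — every world has a successor (e.g. a S a).
Reflexive (axiom T): yes — every world is S-related to itself.
So F validates K, K4, K45, KD45, S5. The strongest is S5.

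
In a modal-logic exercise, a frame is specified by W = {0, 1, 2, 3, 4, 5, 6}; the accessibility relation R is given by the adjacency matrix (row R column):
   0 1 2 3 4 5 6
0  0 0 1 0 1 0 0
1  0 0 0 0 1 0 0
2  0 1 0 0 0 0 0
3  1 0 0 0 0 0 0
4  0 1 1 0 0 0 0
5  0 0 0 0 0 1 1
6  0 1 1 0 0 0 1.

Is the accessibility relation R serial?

Yes

Serial: yes — every world has a successor (e.g. 0 R 2).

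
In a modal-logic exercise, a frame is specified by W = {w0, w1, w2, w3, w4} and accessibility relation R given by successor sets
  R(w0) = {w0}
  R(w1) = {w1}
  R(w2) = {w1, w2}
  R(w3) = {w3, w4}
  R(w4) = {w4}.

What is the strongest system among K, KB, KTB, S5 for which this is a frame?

K

Symmetric (axiom B): no — w2 R w1 but not w1 R w2.
Reflexive (axiom T): yes — every world is R-related to itself.
Euclidean (axiom 5): no — w2 R w1 and w2 R w2, but not w1 R w2.
So F validates K; KB would additionally require R to be symmetric. The strongest is K.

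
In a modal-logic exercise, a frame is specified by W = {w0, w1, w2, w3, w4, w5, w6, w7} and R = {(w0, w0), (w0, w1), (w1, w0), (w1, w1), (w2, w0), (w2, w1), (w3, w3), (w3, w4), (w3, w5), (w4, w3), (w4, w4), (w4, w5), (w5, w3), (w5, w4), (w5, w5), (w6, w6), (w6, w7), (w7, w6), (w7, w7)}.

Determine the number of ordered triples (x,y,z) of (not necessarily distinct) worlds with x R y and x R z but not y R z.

0

R is Euclidean; there are no such tuples.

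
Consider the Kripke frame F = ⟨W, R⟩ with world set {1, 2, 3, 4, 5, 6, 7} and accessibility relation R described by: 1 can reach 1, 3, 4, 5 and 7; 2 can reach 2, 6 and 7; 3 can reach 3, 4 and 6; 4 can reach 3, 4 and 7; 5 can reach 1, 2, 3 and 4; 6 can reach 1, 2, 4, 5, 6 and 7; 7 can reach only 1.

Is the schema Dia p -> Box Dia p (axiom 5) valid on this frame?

The schema 5 characterises exactly the Euclidean frames.
Euclidean: no — 1 R 3 and 1 R 5, but not 3 R 5.

No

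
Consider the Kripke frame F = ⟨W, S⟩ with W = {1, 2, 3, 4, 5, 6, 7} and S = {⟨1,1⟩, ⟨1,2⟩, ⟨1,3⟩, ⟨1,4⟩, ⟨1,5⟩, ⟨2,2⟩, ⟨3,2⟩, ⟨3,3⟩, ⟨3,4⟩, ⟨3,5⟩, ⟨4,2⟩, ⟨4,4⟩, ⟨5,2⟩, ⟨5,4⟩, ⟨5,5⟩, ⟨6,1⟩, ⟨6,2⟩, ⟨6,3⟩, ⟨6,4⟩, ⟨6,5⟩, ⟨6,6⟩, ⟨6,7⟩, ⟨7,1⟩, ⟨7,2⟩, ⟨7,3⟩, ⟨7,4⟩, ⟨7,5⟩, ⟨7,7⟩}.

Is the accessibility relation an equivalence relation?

No

Reflexive: yes — every world is S-related to itself.
Symmetric: no — 1 S 2 but not 2 S 1.
Transitive: yes — every two-step S-path is closed by a direct edge.
So S is not an equivalence relation.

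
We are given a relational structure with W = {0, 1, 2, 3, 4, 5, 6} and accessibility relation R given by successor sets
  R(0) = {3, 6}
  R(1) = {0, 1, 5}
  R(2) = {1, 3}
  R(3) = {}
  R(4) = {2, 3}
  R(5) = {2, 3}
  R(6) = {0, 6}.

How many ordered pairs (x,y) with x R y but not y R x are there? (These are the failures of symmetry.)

Enumerating: (0,3), (1,0), (1,5), (2,1), (2,3), (4,2), (4,3), (5,2), (5,3).

9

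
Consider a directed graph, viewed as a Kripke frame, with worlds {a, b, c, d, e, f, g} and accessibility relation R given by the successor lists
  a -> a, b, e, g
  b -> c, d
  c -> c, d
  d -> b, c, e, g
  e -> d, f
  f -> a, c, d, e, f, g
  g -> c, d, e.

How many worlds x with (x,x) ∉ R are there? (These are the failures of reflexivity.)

Enumerating: b, d, e, g.

4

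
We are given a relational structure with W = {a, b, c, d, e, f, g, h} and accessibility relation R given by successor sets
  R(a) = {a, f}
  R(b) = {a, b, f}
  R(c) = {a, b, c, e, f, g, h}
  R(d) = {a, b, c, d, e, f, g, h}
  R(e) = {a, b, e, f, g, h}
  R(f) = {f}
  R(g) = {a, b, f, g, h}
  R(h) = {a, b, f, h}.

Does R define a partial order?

Yes

Reflexive: yes — every world is R-related to itself.
Transitive: yes — every two-step R-path is closed by a direct edge.
Antisymmetric: yes — no distinct pair is related both ways.
So R is a partial order.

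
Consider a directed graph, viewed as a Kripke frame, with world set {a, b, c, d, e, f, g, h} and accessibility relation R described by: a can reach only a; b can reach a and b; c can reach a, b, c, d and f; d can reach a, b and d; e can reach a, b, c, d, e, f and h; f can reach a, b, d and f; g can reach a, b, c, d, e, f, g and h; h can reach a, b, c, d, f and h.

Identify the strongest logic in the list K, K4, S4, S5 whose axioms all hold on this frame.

S4

Transitive (axiom 4): yes — every two-step R-path is closed by a direct edge.
Reflexive (axiom T): yes — every world is R-related to itself.
Euclidean (axiom 5): no — c R a and c R b, but not a R b.
So F validates K, K4, S4; S5 would additionally require R to be Euclidean. The strongest is S4.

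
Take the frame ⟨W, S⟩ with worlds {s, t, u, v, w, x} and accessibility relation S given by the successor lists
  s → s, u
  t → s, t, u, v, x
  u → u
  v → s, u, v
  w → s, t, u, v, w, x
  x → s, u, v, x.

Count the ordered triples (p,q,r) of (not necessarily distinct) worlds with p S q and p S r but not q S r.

35

Enumerating: (s,u,s), (t,s,t), (t,s,v), (t,s,x), (t,u,s), (t,u,t), (t,u,v), (t,u,x), (t,v,t), (t,v,x), (t,x,t), (v,s,v), … and 23 more.
Total: 35.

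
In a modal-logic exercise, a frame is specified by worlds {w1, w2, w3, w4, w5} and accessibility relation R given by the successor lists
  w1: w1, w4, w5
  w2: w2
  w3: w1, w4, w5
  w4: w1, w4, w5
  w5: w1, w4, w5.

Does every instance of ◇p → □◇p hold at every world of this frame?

Yes

The schema 5 characterises exactly the Euclidean frames.
Euclidean: yes — any two successors of a common world are R-related.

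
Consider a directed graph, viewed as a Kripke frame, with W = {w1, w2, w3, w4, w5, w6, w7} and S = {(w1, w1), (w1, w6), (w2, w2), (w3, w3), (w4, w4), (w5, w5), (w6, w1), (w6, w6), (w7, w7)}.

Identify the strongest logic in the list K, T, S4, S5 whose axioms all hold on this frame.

Reflexive (axiom T): yes — every world is S-related to itself.
Transitive (axiom 4): yes — every two-step S-path is closed by a direct edge.
Euclidean (axiom 5): yes — any two successors of a common world are S-related.
So F validates K, T, S4, S5. The strongest is S5.

S5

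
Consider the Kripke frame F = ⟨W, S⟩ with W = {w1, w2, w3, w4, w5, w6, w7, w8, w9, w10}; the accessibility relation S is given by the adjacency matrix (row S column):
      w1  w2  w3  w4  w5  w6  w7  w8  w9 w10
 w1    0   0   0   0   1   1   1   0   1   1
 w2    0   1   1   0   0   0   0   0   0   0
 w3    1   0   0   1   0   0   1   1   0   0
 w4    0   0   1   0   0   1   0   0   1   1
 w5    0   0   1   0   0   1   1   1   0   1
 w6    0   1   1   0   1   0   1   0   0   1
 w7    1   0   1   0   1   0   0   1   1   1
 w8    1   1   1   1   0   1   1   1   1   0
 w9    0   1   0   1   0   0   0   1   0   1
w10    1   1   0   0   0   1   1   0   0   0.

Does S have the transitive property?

Transitive: no — w1 S w10 and w10 S w2, but not w1 S w2.

No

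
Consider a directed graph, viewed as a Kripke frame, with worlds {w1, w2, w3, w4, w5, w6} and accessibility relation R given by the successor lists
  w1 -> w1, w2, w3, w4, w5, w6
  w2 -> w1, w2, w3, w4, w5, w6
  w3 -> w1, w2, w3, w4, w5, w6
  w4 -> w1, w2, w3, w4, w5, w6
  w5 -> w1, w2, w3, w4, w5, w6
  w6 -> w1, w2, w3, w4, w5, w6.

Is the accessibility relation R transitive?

Yes

Transitive: yes — every two-step R-path is closed by a direct edge.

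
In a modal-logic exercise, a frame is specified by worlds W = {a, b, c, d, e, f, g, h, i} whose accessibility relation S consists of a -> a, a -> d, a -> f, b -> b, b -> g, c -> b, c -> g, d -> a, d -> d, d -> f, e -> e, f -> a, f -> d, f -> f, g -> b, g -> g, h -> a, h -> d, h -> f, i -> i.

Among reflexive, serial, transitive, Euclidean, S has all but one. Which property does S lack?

Reflexive: no — c is not related to itself.
Serial: yes — every world has a successor (e.g. a S a).
Transitive: yes — every two-step S-path is closed by a direct edge.
Euclidean: yes — any two successors of a common world are S-related.
Only reflexive fails.

reflexive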